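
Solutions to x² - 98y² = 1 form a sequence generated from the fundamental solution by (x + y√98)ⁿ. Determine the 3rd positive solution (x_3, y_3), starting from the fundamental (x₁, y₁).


Step 1: Find the fundamental solution (x₁, y₁) of x² - 98y² = 1.
  Expand √98 as a continued fraction. a₀ = ⌊√98⌋ = 9; iterate m_{k+1} = d_k·a_k − m_k, d_{k+1} = (98 − m_{k+1}²)/d_k, a_{k+1} = ⌊(a₀ + m_{k+1})/d_{k+1}⌋ (starting m₀ = 0, d₀ = 1), with convergents p_k = a_k·p_{k-1} + p_{k-2}, q_k = a_k·q_{k-1} + q_{k-2} (p₋₁ = 1, q₋₁ = 0):
  k = 0: a₀ = 9; p₀/q₀ = 9/1; p₀² − 98·q₀² = 81 − 98 = -17.
  k = 1: m = 9, d = 17, a = ⌊(9 + 9)/17⌋ = 1; p/q = (1·9 + 1)/(1·1 + 0) = 10/1; p² − 98·q² = 100 − 98 = 2.
  k = 2: m = 8, d = 2, a = ⌊(9 + 8)/2⌋ = 8; p/q = (8·10 + 9)/(8·1 + 1) = 89/9; p² − 98·q² = 7921 − 7938 = -17.
  k = 3: m = 8, d = 17, a = ⌊(9 + 8)/17⌋ = 1; p/q = (1·89 + 10)/(1·9 + 1) = 99/10; p² − 98·q² = 9801 − 9800 = 1.
  The first convergent with p² − 98·q² = 1 gives the fundamental solution (x₁, y₁) = (99, 10).
Step 2: Apply the recurrence (x_{n+1}, y_{n+1}) = (x₁x_n + 98y₁y_n, x₁y_n + y₁x_n) repeatedly.
  From (x_1, y_1) = (99, 10): x_2 = 99·99 + 98·10·10 = 19601; y_2 = 99·10 + 10·99 = 1980.
  From (x_2, y_2) = (19601, 1980): x_3 = 99·19601 + 98·10·1980 = 3880899; y_3 = 99·1980 + 10·19601 = 392030.
Step 3: Verify x_3² - 98·y_3² = 15061377048201 - 15061377048200 = 1 (should be 1). ✓

(x_1, y_1) = (99, 10); (x_3, y_3) = (3880899, 392030).


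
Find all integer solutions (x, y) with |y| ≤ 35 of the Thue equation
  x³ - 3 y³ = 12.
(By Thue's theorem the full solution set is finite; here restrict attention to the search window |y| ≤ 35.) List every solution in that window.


The equation is x³ - 3y³ = 12. For fixed y, x³ = 3·y³ + 12, so a solution requires the RHS to be a perfect cube.
Strategy: iterate y from -35 to 35, compute RHS = 3·y³ + 12, and check whether it is a (positive or negative) perfect cube.
Check small values of y:
  y = 0: RHS = 12 is not a perfect cube.
  y = 1: RHS = 15 is not a perfect cube.
  y = -1: RHS = 9 is not a perfect cube.
  y = 2: RHS = 36 is not a perfect cube.
  y = -2: RHS = -12 is not a perfect cube.
  y = 3: RHS = 93 is not a perfect cube.
  y = -3: RHS = -69 is not a perfect cube.
Continuing the search up to |y| = 35 finds no solutions either.
No (x, y) in the scanned range satisfies the equation.

No integer solutions with |y| ≤ 35.


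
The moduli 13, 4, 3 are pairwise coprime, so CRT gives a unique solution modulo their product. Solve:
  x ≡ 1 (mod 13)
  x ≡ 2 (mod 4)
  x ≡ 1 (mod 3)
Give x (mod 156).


Moduli 13, 4, 3 are pairwise coprime; by CRT there is a unique solution modulo M = 13 · 4 · 3 = 156.
Solve pairwise, accumulating the modulus:
  Start with x ≡ 1 (mod 13).
  Combine with x ≡ 2 (mod 4): since gcd(13, 4) = 1, we get a unique residue mod 52.
    Write x = 1 + 13·t and substitute into x ≡ 2 (mod 4): 13·t ≡ 2 − 1 = 1 (mod 4).
    Reduce coefficients mod 4: 1·t ≡ 1 (mod 4).
    So t ≡ 1 (mod 4).
    Then x = 1 + 13·1 = 14, valid modulo lcm(13, 4) = 52: x ≡ 14 (mod 52).
  Combine with x ≡ 1 (mod 3): since gcd(52, 3) = 1, we get a unique residue mod 156.
    Write x = 14 + 52·t and substitute into x ≡ 1 (mod 3): 52·t ≡ 1 − 14 = -13 (mod 3).
    Reduce coefficients mod 3: 1·t ≡ 2 (mod 3).
    So t ≡ 2 (mod 3).
    Then x = 14 + 52·2 = 118, valid modulo lcm(52, 3) = 156: x ≡ 118 (mod 156).
Verify: 118 mod 13 = 1 ✓, 118 mod 4 = 2 ✓, 118 mod 3 = 1 ✓.

x ≡ 118 (mod 156).


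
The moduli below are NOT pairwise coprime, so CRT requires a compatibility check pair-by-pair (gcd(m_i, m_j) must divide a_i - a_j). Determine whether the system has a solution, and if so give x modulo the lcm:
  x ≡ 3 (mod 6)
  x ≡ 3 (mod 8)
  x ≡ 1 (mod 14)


Moduli 6, 8, 14 are not pairwise coprime, so CRT works modulo lcm(m_i) when all pairwise compatibility conditions hold.
Pairwise compatibility: gcd(m_i, m_j) must divide a_i - a_j for every pair.
Merge one congruence at a time:
  Start: x ≡ 3 (mod 6).
  Combine with x ≡ 3 (mod 8): gcd(6, 8) = 2; 3 - 3 = 0, which IS divisible by 2, so compatible.
    Write x = 3 + 6·t and substitute into x ≡ 3 (mod 8): 6·t ≡ 3 − 3 = 0 (mod 8).
    Divide the congruence (and modulus) by g = 2: 3·t ≡ 0 (mod 4).
    The inverse of 3 mod 4 is 3 (since 3·3 = 9 = 2·4 + 1), so t ≡ 3·0 = 0 ≡ 0 (mod 4).
    Then x = 3 + 6·0 = 3, valid modulo lcm(6, 8) = 24: x ≡ 3 (mod 24).
  Combine with x ≡ 1 (mod 14): gcd(24, 14) = 2; 1 - 3 = -2, which IS divisible by 2, so compatible.
    Write x = 3 + 24·t and substitute into x ≡ 1 (mod 14): 24·t ≡ 1 − 3 = -2 (mod 14).
    Divide the congruence (and modulus) by g = 2: 12·t ≡ -1 (mod 7).
    Reduce coefficients mod 7: 5·t ≡ 6 (mod 7).
    The inverse of 5 mod 7 is 3 (since 5·3 = 15 = 2·7 + 1), so t ≡ 3·6 = 18 ≡ 4 (mod 7).
    Then x = 3 + 24·4 = 99, valid modulo lcm(24, 14) = 168: x ≡ 99 (mod 168).
Verify: 99 mod 6 = 3, 99 mod 8 = 3, 99 mod 14 = 1.

x ≡ 99 (mod 168).


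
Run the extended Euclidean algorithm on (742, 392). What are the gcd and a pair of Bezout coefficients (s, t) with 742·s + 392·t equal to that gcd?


Euclidean algorithm on (742, 392) — divide until remainder is 0:
  742 = 1 · 392 + 350
  392 = 1 · 350 + 42
  350 = 8 · 42 + 14
  42 = 3 · 14 + 0
gcd(742, 392) = 14.
Track Bezout coefficients alongside the remainders: start with r₀ = 742 = a·1 + b·0 (s = 1, t = 0) and r₁ = 392 = a·0 + b·1 (s = 0, t = 1); each new remainder r_{k+1} = r_{k-1} − q_k·r_k inherits s_{k+1} = s_{k-1} − q_k·s_k, t_{k+1} = t_{k-1} − q_k·t_k, so r_k = a·s_k + b·t_k at every step:
  q = 1: r = 350, s = 1 − 1·0 = 1, t = 0 − 1·1 = -1  (check: 742·1 + 392·(-1) = 350)
  q = 1: r = 42, s = 0 − 1·1 = -1, t = 1 − 1·(-1) = 2  (check: 742·(-1) + 392·2 = 42)
  q = 8: r = 14, s = 1 − 8·(-1) = 9, t = -1 − 8·2 = -17  (check: 742·9 + 392·(-17) = 14)
The row with r = 14 (the gcd) gives the Bezout coefficients s = 9, t = -17.
Result: 742 · (9) + 392 · (-17) = 14.

gcd(742, 392) = 14; s = 9, t = -17 (check: 742·9 + 392·(-17) = 14).


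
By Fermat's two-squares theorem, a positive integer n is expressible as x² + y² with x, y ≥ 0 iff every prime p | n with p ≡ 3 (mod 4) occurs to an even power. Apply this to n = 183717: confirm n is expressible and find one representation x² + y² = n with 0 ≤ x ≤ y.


Step 1: Factor n = 183717 = 3^2 · 137 · 149.
Step 2: Check the mod-4 condition on each prime factor: 3 ≡ 3 (mod 4), exponent 2 (must be even); 137 ≡ 1 (mod 4), exponent 1; 149 ≡ 1 (mod 4), exponent 1.
All primes ≡ 3 (mod 4) appear to even exponent (or don't appear), so by the two-squares theorem n IS expressible as a sum of two squares.
Step 3: Build a representation. Group n = k² · m with k = 3 and m = 137 · 149 = 20413 (a product of primes ≡ 1 (mod 4)); a representation of m scales to one of n via (k·x)² + (k·y)² = k²(x² + y²). Each prime p ≡ 1 (mod 4) is itself a sum of two squares; find a² by testing p − a² for a perfect square:
  137: 137 − 1² = 136, 137 − 2² = 133, 137 − 3² = 128, 137 − 4² = 121 = 11² ⇒ 137 = 4² + 11².
  149: 149 − 1² = 148, 149 − 2² = 145, 149 − 3² = 140, 149 − 4² = 133, 149 − 5² = 124, 149 − 6² = 113, 149 − 7² = 100 = 10² ⇒ 149 = 7² + 10².
  Combine using the Brahmagupta–Fibonacci identity (a² + b²)(c² + d²) = (ac − bd)² + (ad + bc)² = (ac + bd)² + (ad − bc)²:
  137 · 149 = 20413: from (4² + 11²)(7² + 10²), take (4·7 − 11·10, 4·10 + 11·7) = (28 − 110, 40 + 77) = (-82, 117); dropping signs (only squares matter) gives (82, 117); check 82² + 117² = 6724 + 13689 = 20413 ✓.
  Scale by k = 3: (3·82, 3·117) = (246, 351).
Step 4: Order so x ≤ y and verify: 246² + 351² = 60516 + 123201 = 183717 = n. ✓

n = 183717 = 246² + 351² (one valid representation with x ≤ y).


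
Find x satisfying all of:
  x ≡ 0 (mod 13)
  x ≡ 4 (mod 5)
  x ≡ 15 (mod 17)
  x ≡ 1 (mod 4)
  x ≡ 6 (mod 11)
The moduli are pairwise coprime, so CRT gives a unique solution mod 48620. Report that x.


Product of moduli M = 13 · 5 · 17 · 4 · 11 = 48620.
Merge one congruence at a time:
  Start: x ≡ 0 (mod 13).
  Combine with x ≡ 4 (mod 5); new modulus lcm = 65.
    Write x = 0 + 13·t and substitute into x ≡ 4 (mod 5): 13·t ≡ 4 − 0 = 4 (mod 5).
    Reduce coefficients mod 5: 3·t ≡ 4 (mod 5).
    The inverse of 3 mod 5 is 2 (since 3·2 = 6 = 1·5 + 1), so t ≡ 2·4 = 8 ≡ 3 (mod 5).
    Then x = 0 + 13·3 = 39, valid modulo lcm(13, 5) = 65: x ≡ 39 (mod 65).
  Combine with x ≡ 15 (mod 17); new modulus lcm = 1105.
    Write x = 39 + 65·t and substitute into x ≡ 15 (mod 17): 65·t ≡ 15 − 39 = -24 (mod 17).
    Reduce coefficients mod 17: 14·t ≡ 10 (mod 17).
    The inverse of 14 mod 17 is 11 (since 14·11 = 154 = 9·17 + 1), so t ≡ 11·10 = 110 ≡ 8 (mod 17).
    Then x = 39 + 65·8 = 559, valid modulo lcm(65, 17) = 1105: x ≡ 559 (mod 1105).
  Combine with x ≡ 1 (mod 4); new modulus lcm = 4420.
    Write x = 559 + 1105·t and substitute into x ≡ 1 (mod 4): 1105·t ≡ 1 − 559 = -558 (mod 4).
    Reduce coefficients mod 4: 1·t ≡ 2 (mod 4).
    So t ≡ 2 (mod 4).
    Then x = 559 + 1105·2 = 2769, valid modulo lcm(1105, 4) = 4420: x ≡ 2769 (mod 4420).
  Combine with x ≡ 6 (mod 11); new modulus lcm = 48620.
    Write x = 2769 + 4420·t and substitute into x ≡ 6 (mod 11): 4420·t ≡ 6 − 2769 = -2763 (mod 11).
    Reduce coefficients mod 11: 9·t ≡ 9 (mod 11).
    The inverse of 9 mod 11 is 5 (since 9·5 = 45 = 4·11 + 1), so t ≡ 5·9 = 45 ≡ 1 (mod 11).
    Then x = 2769 + 4420·1 = 7189, valid modulo lcm(4420, 11) = 48620: x ≡ 7189 (mod 48620).
Verify against each original: 7189 mod 13 = 0, 7189 mod 5 = 4, 7189 mod 17 = 15, 7189 mod 4 = 1, 7189 mod 11 = 6.

x ≡ 7189 (mod 48620).


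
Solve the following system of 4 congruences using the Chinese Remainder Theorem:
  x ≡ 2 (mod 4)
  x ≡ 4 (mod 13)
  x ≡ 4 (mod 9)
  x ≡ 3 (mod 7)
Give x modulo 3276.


Product of moduli M = 4 · 13 · 9 · 7 = 3276.
Merge one congruence at a time:
  Start: x ≡ 2 (mod 4).
  Combine with x ≡ 4 (mod 13); new modulus lcm = 52.
    Write x = 2 + 4·t and substitute into x ≡ 4 (mod 13): 4·t ≡ 4 − 2 = 2 (mod 13).
    The inverse of 4 mod 13 is 10 (since 4·10 = 40 = 3·13 + 1), so t ≡ 10·2 = 20 ≡ 7 (mod 13).
    Then x = 2 + 4·7 = 30, valid modulo lcm(4, 13) = 52: x ≡ 30 (mod 52).
  Combine with x ≡ 4 (mod 9); new modulus lcm = 468.
    Write x = 30 + 52·t and substitute into x ≡ 4 (mod 9): 52·t ≡ 4 − 30 = -26 (mod 9).
    Reduce coefficients mod 9: 7·t ≡ 1 (mod 9).
    The inverse of 7 mod 9 is 4 (since 7·4 = 28 = 3·9 + 1), so t ≡ 4·1 = 4 ≡ 4 (mod 9).
    Then x = 30 + 52·4 = 238, valid modulo lcm(52, 9) = 468: x ≡ 238 (mod 468).
  Combine with x ≡ 3 (mod 7); new modulus lcm = 3276.
    Write x = 238 + 468·t and substitute into x ≡ 3 (mod 7): 468·t ≡ 3 − 238 = -235 (mod 7).
    Reduce coefficients mod 7: 6·t ≡ 3 (mod 7).
    The inverse of 6 mod 7 is 6 (since 6·6 = 36 = 5·7 + 1), so t ≡ 6·3 = 18 ≡ 4 (mod 7).
    Then x = 238 + 468·4 = 2110, valid modulo lcm(468, 7) = 3276: x ≡ 2110 (mod 3276).
Verify against each original: 2110 mod 4 = 2, 2110 mod 13 = 4, 2110 mod 9 = 4, 2110 mod 7 = 3.

x ≡ 2110 (mod 3276).


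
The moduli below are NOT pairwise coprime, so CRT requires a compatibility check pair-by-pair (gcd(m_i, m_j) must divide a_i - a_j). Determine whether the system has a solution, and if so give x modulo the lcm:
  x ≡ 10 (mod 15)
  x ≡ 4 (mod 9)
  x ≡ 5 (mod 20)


Moduli 15, 9, 20 are not pairwise coprime, so CRT works modulo lcm(m_i) when all pairwise compatibility conditions hold.
Pairwise compatibility: gcd(m_i, m_j) must divide a_i - a_j for every pair.
Merge one congruence at a time:
  Start: x ≡ 10 (mod 15).
  Combine with x ≡ 4 (mod 9): gcd(15, 9) = 3; 4 - 10 = -6, which IS divisible by 3, so compatible.
    Write x = 10 + 15·t and substitute into x ≡ 4 (mod 9): 15·t ≡ 4 − 10 = -6 (mod 9).
    Divide the congruence (and modulus) by g = 3: 5·t ≡ -2 (mod 3).
    Reduce coefficients mod 3: 2·t ≡ 1 (mod 3).
    The inverse of 2 mod 3 is 2 (since 2·2 = 4 = 1·3 + 1), so t ≡ 2·1 = 2 ≡ 2 (mod 3).
    Then x = 10 + 15·2 = 40, valid modulo lcm(15, 9) = 45: x ≡ 40 (mod 45).
  Combine with x ≡ 5 (mod 20): gcd(45, 20) = 5; 5 - 40 = -35, which IS divisible by 5, so compatible.
    Write x = 40 + 45·t and substitute into x ≡ 5 (mod 20): 45·t ≡ 5 − 40 = -35 (mod 20).
    Divide the congruence (and modulus) by g = 5: 9·t ≡ -7 (mod 4).
    Reduce coefficients mod 4: 1·t ≡ 1 (mod 4).
    So t ≡ 1 (mod 4).
    Then x = 40 + 45·1 = 85, valid modulo lcm(45, 20) = 180: x ≡ 85 (mod 180).
Verify: 85 mod 15 = 10, 85 mod 9 = 4, 85 mod 20 = 5.

x ≡ 85 (mod 180).


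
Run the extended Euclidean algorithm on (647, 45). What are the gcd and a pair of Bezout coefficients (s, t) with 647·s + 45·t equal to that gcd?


Euclidean algorithm on (647, 45) — divide until remainder is 0:
  647 = 14 · 45 + 17
  45 = 2 · 17 + 11
  17 = 1 · 11 + 6
  11 = 1 · 6 + 5
  6 = 1 · 5 + 1
  5 = 5 · 1 + 0
gcd(647, 45) = 1.
Track Bezout coefficients alongside the remainders: start with r₀ = 647 = a·1 + b·0 (s = 1, t = 0) and r₁ = 45 = a·0 + b·1 (s = 0, t = 1); each new remainder r_{k+1} = r_{k-1} − q_k·r_k inherits s_{k+1} = s_{k-1} − q_k·s_k, t_{k+1} = t_{k-1} − q_k·t_k, so r_k = a·s_k + b·t_k at every step:
  q = 14: r = 17, s = 1 − 14·0 = 1, t = 0 − 14·1 = -14  (check: 647·1 + 45·(-14) = 17)
  q = 2: r = 11, s = 0 − 2·1 = -2, t = 1 − 2·(-14) = 29  (check: 647·(-2) + 45·29 = 11)
  q = 1: r = 6, s = 1 − 1·(-2) = 3, t = -14 − 1·29 = -43  (check: 647·3 + 45·(-43) = 6)
  q = 1: r = 5, s = -2 − 1·3 = -5, t = 29 − 1·(-43) = 72  (check: 647·(-5) + 45·72 = 5)
  q = 1: r = 1, s = 3 − 1·(-5) = 8, t = -43 − 1·72 = -115  (check: 647·8 + 45·(-115) = 1)
The row with r = 1 (the gcd) gives the Bezout coefficients s = 8, t = -115.
Result: 647 · (8) + 45 · (-115) = 1.

gcd(647, 45) = 1; s = 8, t = -115 (check: 647·8 + 45·(-115) = 1).


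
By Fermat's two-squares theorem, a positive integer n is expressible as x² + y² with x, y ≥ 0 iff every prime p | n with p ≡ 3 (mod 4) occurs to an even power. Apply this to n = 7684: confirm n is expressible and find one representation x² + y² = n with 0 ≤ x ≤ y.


Step 1: Factor n = 7684 = 2^2 · 17 · 113.
Step 2: Check the mod-4 condition on each prime factor: 2 = 2 (special); 17 ≡ 1 (mod 4), exponent 1; 113 ≡ 1 (mod 4), exponent 1.
All primes ≡ 3 (mod 4) appear to even exponent (or don't appear), so by the two-squares theorem n IS expressible as a sum of two squares.
Step 3: Build a representation. Group n = k² · m with k = 2 and m = 17 · 113 = 1921 (a product of primes ≡ 1 (mod 4)); a representation of m scales to one of n via (k·x)² + (k·y)² = k²(x² + y²). Each prime p ≡ 1 (mod 4) is itself a sum of two squares; find a² by testing p − a² for a perfect square:
  17: 17 − 1² = 16 = 4² ⇒ 17 = 1² + 4².
  113: 113 − 1² = 112, 113 − 2² = 109, 113 − 3² = 104, 113 − 4² = 97, 113 − 5² = 88, 113 − 6² = 77, 113 − 7² = 64 = 8² ⇒ 113 = 7² + 8².
  Combine using the Brahmagupta–Fibonacci identity (a² + b²)(c² + d²) = (ac − bd)² + (ad + bc)² = (ac + bd)² + (ad − bc)²:
  17 · 113 = 1921: from (1² + 4²)(7² + 8²), take (1·7 − 4·8, 1·8 + 4·7) = (7 − 32, 8 + 28) = (-25, 36); dropping signs (only squares matter) gives (25, 36); check 25² + 36² = 625 + 1296 = 1921 ✓.
  Scale by k = 2: (2·25, 2·36) = (50, 72).
Step 4: Order so x ≤ y and verify: 50² + 72² = 2500 + 5184 = 7684 = n. ✓

n = 7684 = 50² + 72² (one valid representation with x ≤ y).


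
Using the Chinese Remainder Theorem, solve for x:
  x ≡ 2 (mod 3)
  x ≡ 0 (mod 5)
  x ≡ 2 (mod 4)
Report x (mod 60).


Moduli 3, 5, 4 are pairwise coprime; by CRT there is a unique solution modulo M = 3 · 5 · 4 = 60.
Solve pairwise, accumulating the modulus:
  Start with x ≡ 2 (mod 3).
  Combine with x ≡ 0 (mod 5): since gcd(3, 5) = 1, we get a unique residue mod 15.
    Write x = 2 + 3·t and substitute into x ≡ 0 (mod 5): 3·t ≡ 0 − 2 = -2 (mod 5).
    Reduce coefficients mod 5: 3·t ≡ 3 (mod 5).
    The inverse of 3 mod 5 is 2 (since 3·2 = 6 = 1·5 + 1), so t ≡ 2·3 = 6 ≡ 1 (mod 5).
    Then x = 2 + 3·1 = 5, valid modulo lcm(3, 5) = 15: x ≡ 5 (mod 15).
  Combine with x ≡ 2 (mod 4): since gcd(15, 4) = 1, we get a unique residue mod 60.
    Write x = 5 + 15·t and substitute into x ≡ 2 (mod 4): 15·t ≡ 2 − 5 = -3 (mod 4).
    Reduce coefficients mod 4: 3·t ≡ 1 (mod 4).
    The inverse of 3 mod 4 is 3 (since 3·3 = 9 = 2·4 + 1), so t ≡ 3·1 = 3 ≡ 3 (mod 4).
    Then x = 5 + 15·3 = 50, valid modulo lcm(15, 4) = 60: x ≡ 50 (mod 60).
Verify: 50 mod 3 = 2 ✓, 50 mod 5 = 0 ✓, 50 mod 4 = 2 ✓.

x ≡ 50 (mod 60).


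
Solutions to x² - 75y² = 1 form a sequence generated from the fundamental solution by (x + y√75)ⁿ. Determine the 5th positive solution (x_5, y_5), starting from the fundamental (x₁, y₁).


Step 1: Find the fundamental solution (x₁, y₁) of x² - 75y² = 1.
  Expand √75 as a continued fraction. a₀ = ⌊√75⌋ = 8; iterate m_{k+1} = d_k·a_k − m_k, d_{k+1} = (75 − m_{k+1}²)/d_k, a_{k+1} = ⌊(a₀ + m_{k+1})/d_{k+1}⌋ (starting m₀ = 0, d₀ = 1), with convergents p_k = a_k·p_{k-1} + p_{k-2}, q_k = a_k·q_{k-1} + q_{k-2} (p₋₁ = 1, q₋₁ = 0):
  k = 0: a₀ = 8; p₀/q₀ = 8/1; p₀² − 75·q₀² = 64 − 75 = -11.
  k = 1: m = 8, d = 11, a = ⌊(8 + 8)/11⌋ = 1; p/q = (1·8 + 1)/(1·1 + 0) = 9/1; p² − 75·q² = 81 − 75 = 6.
  k = 2: m = 3, d = 6, a = ⌊(8 + 3)/6⌋ = 1; p/q = (1·9 + 8)/(1·1 + 1) = 17/2; p² − 75·q² = 289 − 300 = -11.
  k = 3: m = 3, d = 11, a = ⌊(8 + 3)/11⌋ = 1; p/q = (1·17 + 9)/(1·2 + 1) = 26/3; p² − 75·q² = 676 − 675 = 1.
  The first convergent with p² − 75·q² = 1 gives the fundamental solution (x₁, y₁) = (26, 3).
Step 2: Apply the recurrence (x_{n+1}, y_{n+1}) = (x₁x_n + 75y₁y_n, x₁y_n + y₁x_n) repeatedly.
  From (x_1, y_1) = (26, 3): x_2 = 26·26 + 75·3·3 = 1351; y_2 = 26·3 + 3·26 = 156.
  From (x_2, y_2) = (1351, 156): x_3 = 26·1351 + 75·3·156 = 70226; y_3 = 26·156 + 3·1351 = 8109.
  From (x_3, y_3) = (70226, 8109): x_4 = 26·70226 + 75·3·8109 = 3650401; y_4 = 26·8109 + 3·70226 = 421512.
  From (x_4, y_4) = (3650401, 421512): x_5 = 26·3650401 + 75·3·421512 = 189750626; y_5 = 26·421512 + 3·3650401 = 21910515.
Step 3: Verify x_5² - 75·y_5² = 36005300067391876 - 36005300067391875 = 1 (should be 1). ✓

(x_1, y_1) = (26, 3); (x_5, y_5) = (189750626, 21910515).


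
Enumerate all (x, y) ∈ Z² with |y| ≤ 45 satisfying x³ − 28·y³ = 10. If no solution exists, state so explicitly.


The equation is x³ - 28y³ = 10. For fixed y, x³ = 28·y³ + 10, so a solution requires the RHS to be a perfect cube.
Strategy: iterate y from -45 to 45, compute RHS = 28·y³ + 10, and check whether it is a (positive or negative) perfect cube.
Check small values of y:
  y = 0: RHS = 10 is not a perfect cube.
  y = 1: RHS = 38 is not a perfect cube.
  y = -1: RHS = -18 is not a perfect cube.
  y = 2: RHS = 234 is not a perfect cube.
  y = -2: RHS = -214 is not a perfect cube.
  y = 3: RHS = 766 is not a perfect cube.
  y = -3: RHS = -746 is not a perfect cube.
Continuing the search up to |y| = 45 finds no solutions either.
No (x, y) in the scanned range satisfies the equation.

No integer solutions with |y| ≤ 45.


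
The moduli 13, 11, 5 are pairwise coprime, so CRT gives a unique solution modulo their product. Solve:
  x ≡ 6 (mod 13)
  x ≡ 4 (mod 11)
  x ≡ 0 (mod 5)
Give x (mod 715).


Moduli 13, 11, 5 are pairwise coprime; by CRT there is a unique solution modulo M = 13 · 11 · 5 = 715.
Solve pairwise, accumulating the modulus:
  Start with x ≡ 6 (mod 13).
  Combine with x ≡ 4 (mod 11): since gcd(13, 11) = 1, we get a unique residue mod 143.
    Write x = 6 + 13·t and substitute into x ≡ 4 (mod 11): 13·t ≡ 4 − 6 = -2 (mod 11).
    Reduce coefficients mod 11: 2·t ≡ 9 (mod 11).
    The inverse of 2 mod 11 is 6 (since 2·6 = 12 = 1·11 + 1), so t ≡ 6·9 = 54 ≡ 10 (mod 11).
    Then x = 6 + 13·10 = 136, valid modulo lcm(13, 11) = 143: x ≡ 136 (mod 143).
  Combine with x ≡ 0 (mod 5): since gcd(143, 5) = 1, we get a unique residue mod 715.
    Write x = 136 + 143·t and substitute into x ≡ 0 (mod 5): 143·t ≡ 0 − 136 = -136 (mod 5).
    Reduce coefficients mod 5: 3·t ≡ 4 (mod 5).
    The inverse of 3 mod 5 is 2 (since 3·2 = 6 = 1·5 + 1), so t ≡ 2·4 = 8 ≡ 3 (mod 5).
    Then x = 136 + 143·3 = 565, valid modulo lcm(143, 5) = 715: x ≡ 565 (mod 715).
Verify: 565 mod 13 = 6 ✓, 565 mod 11 = 4 ✓, 565 mod 5 = 0 ✓.

x ≡ 565 (mod 715).


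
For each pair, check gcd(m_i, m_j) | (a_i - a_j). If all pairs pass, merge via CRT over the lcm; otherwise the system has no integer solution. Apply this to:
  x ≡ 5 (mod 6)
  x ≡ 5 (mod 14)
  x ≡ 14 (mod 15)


Moduli 6, 14, 15 are not pairwise coprime, so CRT works modulo lcm(m_i) when all pairwise compatibility conditions hold.
Pairwise compatibility: gcd(m_i, m_j) must divide a_i - a_j for every pair.
Merge one congruence at a time:
  Start: x ≡ 5 (mod 6).
  Combine with x ≡ 5 (mod 14): gcd(6, 14) = 2; 5 - 5 = 0, which IS divisible by 2, so compatible.
    Write x = 5 + 6·t and substitute into x ≡ 5 (mod 14): 6·t ≡ 5 − 5 = 0 (mod 14).
    Divide the congruence (and modulus) by g = 2: 3·t ≡ 0 (mod 7).
    The inverse of 3 mod 7 is 5 (since 3·5 = 15 = 2·7 + 1), so t ≡ 5·0 = 0 ≡ 0 (mod 7).
    Then x = 5 + 6·0 = 5, valid modulo lcm(6, 14) = 42: x ≡ 5 (mod 42).
  Combine with x ≡ 14 (mod 15): gcd(42, 15) = 3; 14 - 5 = 9, which IS divisible by 3, so compatible.
    Write x = 5 + 42·t and substitute into x ≡ 14 (mod 15): 42·t ≡ 14 − 5 = 9 (mod 15).
    Divide the congruence (and modulus) by g = 3: 14·t ≡ 3 (mod 5).
    Reduce coefficients mod 5: 4·t ≡ 3 (mod 5).
    The inverse of 4 mod 5 is 4 (since 4·4 = 16 = 3·5 + 1), so t ≡ 4·3 = 12 ≡ 2 (mod 5).
    Then x = 5 + 42·2 = 89, valid modulo lcm(42, 15) = 210: x ≡ 89 (mod 210).
Verify: 89 mod 6 = 5, 89 mod 14 = 5, 89 mod 15 = 14.

x ≡ 89 (mod 210).


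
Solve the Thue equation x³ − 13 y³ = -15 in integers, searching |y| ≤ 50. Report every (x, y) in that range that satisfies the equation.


The equation is x³ - 13y³ = -15. For fixed y, x³ = 13·y³ − 15, so a solution requires the RHS to be a perfect cube.
Strategy: iterate y from -50 to 50, compute RHS = 13·y³ − 15, and check whether it is a (positive or negative) perfect cube.
Check small values of y:
  y = 0: RHS = -15 is not a perfect cube.
  y = 1: RHS = -2 is not a perfect cube.
  y = -1: RHS = -28 is not a perfect cube.
  y = 2: RHS = 89 is not a perfect cube.
  y = -2: RHS = -119 is not a perfect cube.
  y = 3: RHS = 336 is not a perfect cube.
  y = -3: RHS = -366 is not a perfect cube.
Continuing the search up to |y| = 50 finds no solutions either.
No (x, y) in the scanned range satisfies the equation.

No integer solutions with |y| ≤ 50.


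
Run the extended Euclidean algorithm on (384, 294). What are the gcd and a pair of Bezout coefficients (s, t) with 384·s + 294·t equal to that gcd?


Euclidean algorithm on (384, 294) — divide until remainder is 0:
  384 = 1 · 294 + 90
  294 = 3 · 90 + 24
  90 = 3 · 24 + 18
  24 = 1 · 18 + 6
  18 = 3 · 6 + 0
gcd(384, 294) = 6.
Track Bezout coefficients alongside the remainders: start with r₀ = 384 = a·1 + b·0 (s = 1, t = 0) and r₁ = 294 = a·0 + b·1 (s = 0, t = 1); each new remainder r_{k+1} = r_{k-1} − q_k·r_k inherits s_{k+1} = s_{k-1} − q_k·s_k, t_{k+1} = t_{k-1} − q_k·t_k, so r_k = a·s_k + b·t_k at every step:
  q = 1: r = 90, s = 1 − 1·0 = 1, t = 0 − 1·1 = -1  (check: 384·1 + 294·(-1) = 90)
  q = 3: r = 24, s = 0 − 3·1 = -3, t = 1 − 3·(-1) = 4  (check: 384·(-3) + 294·4 = 24)
  q = 3: r = 18, s = 1 − 3·(-3) = 10, t = -1 − 3·4 = -13  (check: 384·10 + 294·(-13) = 18)
  q = 1: r = 6, s = -3 − 1·10 = -13, t = 4 − 1·(-13) = 17  (check: 384·(-13) + 294·17 = 6)
The row with r = 6 (the gcd) gives the Bezout coefficients s = -13, t = 17.
Result: 384 · (-13) + 294 · (17) = 6.

gcd(384, 294) = 6; s = -13, t = 17 (check: 384·(-13) + 294·17 = 6).


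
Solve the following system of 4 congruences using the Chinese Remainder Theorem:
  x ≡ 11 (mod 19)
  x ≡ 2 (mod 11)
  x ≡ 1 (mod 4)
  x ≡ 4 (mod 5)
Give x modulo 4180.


Product of moduli M = 19 · 11 · 4 · 5 = 4180.
Merge one congruence at a time:
  Start: x ≡ 11 (mod 19).
  Combine with x ≡ 2 (mod 11); new modulus lcm = 209.
    Write x = 11 + 19·t and substitute into x ≡ 2 (mod 11): 19·t ≡ 2 − 11 = -9 (mod 11).
    Reduce coefficients mod 11: 8·t ≡ 2 (mod 11).
    The inverse of 8 mod 11 is 7 (since 8·7 = 56 = 5·11 + 1), so t ≡ 7·2 = 14 ≡ 3 (mod 11).
    Then x = 11 + 19·3 = 68, valid modulo lcm(19, 11) = 209: x ≡ 68 (mod 209).
  Combine with x ≡ 1 (mod 4); new modulus lcm = 836.
    Write x = 68 + 209·t and substitute into x ≡ 1 (mod 4): 209·t ≡ 1 − 68 = -67 (mod 4).
    Reduce coefficients mod 4: 1·t ≡ 1 (mod 4).
    So t ≡ 1 (mod 4).
    Then x = 68 + 209·1 = 277, valid modulo lcm(209, 4) = 836: x ≡ 277 (mod 836).
  Combine with x ≡ 4 (mod 5); new modulus lcm = 4180.
    Write x = 277 + 836·t and substitute into x ≡ 4 (mod 5): 836·t ≡ 4 − 277 = -273 (mod 5).
    Reduce coefficients mod 5: 1·t ≡ 2 (mod 5).
    So t ≡ 2 (mod 5).
    Then x = 277 + 836·2 = 1949, valid modulo lcm(836, 5) = 4180: x ≡ 1949 (mod 4180).
Verify against each original: 1949 mod 19 = 11, 1949 mod 11 = 2, 1949 mod 4 = 1, 1949 mod 5 = 4.

x ≡ 1949 (mod 4180).


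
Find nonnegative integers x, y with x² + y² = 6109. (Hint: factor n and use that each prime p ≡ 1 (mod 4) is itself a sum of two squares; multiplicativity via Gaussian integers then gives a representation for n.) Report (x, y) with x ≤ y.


Step 1: Factor n = 6109 = 41 · 149.
Step 2: Check the mod-4 condition on each prime factor: 41 ≡ 1 (mod 4), exponent 1; 149 ≡ 1 (mod 4), exponent 1.
All primes ≡ 3 (mod 4) appear to even exponent (or don't appear), so by the two-squares theorem n IS expressible as a sum of two squares.
Step 3: Build a representation. Here n = 41 · 149 is a product of primes ≡ 1 (mod 4). Each prime p ≡ 1 (mod 4) is itself a sum of two squares; find a² by testing p − a² for a perfect square:
  41: 41 − 1² = 40, 41 − 2² = 37, 41 − 3² = 32, 41 − 4² = 25 = 5² ⇒ 41 = 4² + 5².
  149: 149 − 1² = 148, 149 − 2² = 145, 149 − 3² = 140, 149 − 4² = 133, 149 − 5² = 124, 149 − 6² = 113, 149 − 7² = 100 = 10² ⇒ 149 = 7² + 10².
  Combine using the Brahmagupta–Fibonacci identity (a² + b²)(c² + d²) = (ac − bd)² + (ad + bc)² = (ac + bd)² + (ad − bc)²:
  41 · 149 = 6109: from (4² + 5²)(7² + 10²), take (4·7 − 5·10, 4·10 + 5·7) = (28 − 50, 40 + 35) = (-22, 75); dropping signs (only squares matter) gives (22, 75); check 22² + 75² = 484 + 5625 = 6109 ✓.
Step 4: Order so x ≤ y and verify: 22² + 75² = 484 + 5625 = 6109 = n. ✓

n = 6109 = 22² + 75² (one valid representation with x ≤ y).


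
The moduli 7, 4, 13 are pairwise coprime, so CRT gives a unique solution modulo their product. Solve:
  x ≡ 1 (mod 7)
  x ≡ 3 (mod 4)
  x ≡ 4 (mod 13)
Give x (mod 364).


Moduli 7, 4, 13 are pairwise coprime; by CRT there is a unique solution modulo M = 7 · 4 · 13 = 364.
Solve pairwise, accumulating the modulus:
  Start with x ≡ 1 (mod 7).
  Combine with x ≡ 3 (mod 4): since gcd(7, 4) = 1, we get a unique residue mod 28.
    Write x = 1 + 7·t and substitute into x ≡ 3 (mod 4): 7·t ≡ 3 − 1 = 2 (mod 4).
    Reduce coefficients mod 4: 3·t ≡ 2 (mod 4).
    The inverse of 3 mod 4 is 3 (since 3·3 = 9 = 2·4 + 1), so t ≡ 3·2 = 6 ≡ 2 (mod 4).
    Then x = 1 + 7·2 = 15, valid modulo lcm(7, 4) = 28: x ≡ 15 (mod 28).
  Combine with x ≡ 4 (mod 13): since gcd(28, 13) = 1, we get a unique residue mod 364.
    Write x = 15 + 28·t and substitute into x ≡ 4 (mod 13): 28·t ≡ 4 − 15 = -11 (mod 13).
    Reduce coefficients mod 13: 2·t ≡ 2 (mod 13).
    The inverse of 2 mod 13 is 7 (since 2·7 = 14 = 1·13 + 1), so t ≡ 7·2 = 14 ≡ 1 (mod 13).
    Then x = 15 + 28·1 = 43, valid modulo lcm(28, 13) = 364: x ≡ 43 (mod 364).
Verify: 43 mod 7 = 1 ✓, 43 mod 4 = 3 ✓, 43 mod 13 = 4 ✓.

x ≡ 43 (mod 364).


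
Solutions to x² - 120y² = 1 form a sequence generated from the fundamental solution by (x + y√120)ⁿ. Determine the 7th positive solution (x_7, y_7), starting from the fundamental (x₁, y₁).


Step 1: Find the fundamental solution (x₁, y₁) of x² - 120y² = 1.
  Expand √120 as a continued fraction. a₀ = ⌊√120⌋ = 10; iterate m_{k+1} = d_k·a_k − m_k, d_{k+1} = (120 − m_{k+1}²)/d_k, a_{k+1} = ⌊(a₀ + m_{k+1})/d_{k+1}⌋ (starting m₀ = 0, d₀ = 1), with convergents p_k = a_k·p_{k-1} + p_{k-2}, q_k = a_k·q_{k-1} + q_{k-2} (p₋₁ = 1, q₋₁ = 0):
  k = 0: a₀ = 10; p₀/q₀ = 10/1; p₀² − 120·q₀² = 100 − 120 = -20.
  k = 1: m = 10, d = 20, a = ⌊(10 + 10)/20⌋ = 1; p/q = (1·10 + 1)/(1·1 + 0) = 11/1; p² − 120·q² = 121 − 120 = 1.
  The first convergent with p² − 120·q² = 1 gives the fundamental solution (x₁, y₁) = (11, 1).
Step 2: Apply the recurrence (x_{n+1}, y_{n+1}) = (x₁x_n + 120y₁y_n, x₁y_n + y₁x_n) repeatedly.
  From (x_1, y_1) = (11, 1): x_2 = 11·11 + 120·1·1 = 241; y_2 = 11·1 + 1·11 = 22.
  From (x_2, y_2) = (241, 22): x_3 = 11·241 + 120·1·22 = 5291; y_3 = 11·22 + 1·241 = 483.
  From (x_3, y_3) = (5291, 483): x_4 = 11·5291 + 120·1·483 = 116161; y_4 = 11·483 + 1·5291 = 10604.
  From (x_4, y_4) = (116161, 10604): x_5 = 11·116161 + 120·1·10604 = 2550251; y_5 = 11·10604 + 1·116161 = 232805.
  From (x_5, y_5) = (2550251, 232805): x_6 = 11·2550251 + 120·1·232805 = 55989361; y_6 = 11·232805 + 1·2550251 = 5111106.
  From (x_6, y_6) = (55989361, 5111106): x_7 = 11·55989361 + 120·1·5111106 = 1229215691; y_7 = 11·5111106 + 1·55989361 = 112211527.
Step 3: Verify x_7² - 120·y_7² = 1510971215000607481 - 1510971215000607480 = 1 (should be 1). ✓

(x_1, y_1) = (11, 1); (x_7, y_7) = (1229215691, 112211527).


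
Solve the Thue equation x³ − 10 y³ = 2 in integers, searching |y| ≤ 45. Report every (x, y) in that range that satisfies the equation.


The equation is x³ - 10y³ = 2. For fixed y, x³ = 10·y³ + 2, so a solution requires the RHS to be a perfect cube.
Strategy: iterate y from -45 to 45, compute RHS = 10·y³ + 2, and check whether it is a (positive or negative) perfect cube.
Check small values of y:
  y = 0: RHS = 2 is not a perfect cube.
  y = 1: RHS = 12 is not a perfect cube.
  y = -1: RHS = -8 = (-2)³ ⇒ x = -2 works.
  y = 2: RHS = 82 is not a perfect cube.
  y = -2: RHS = -78 is not a perfect cube.
  y = 3: RHS = 272 is not a perfect cube.
  y = -3: RHS = -268 is not a perfect cube.
Continuing the search up to |y| = 45 finds no further solutions beyond those listed.
Collected solutions: (-2, -1).

Solutions (with |y| ≤ 45): (-2, -1).


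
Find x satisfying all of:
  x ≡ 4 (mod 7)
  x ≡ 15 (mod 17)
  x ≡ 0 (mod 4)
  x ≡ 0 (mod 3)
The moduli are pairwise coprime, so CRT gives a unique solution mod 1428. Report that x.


Product of moduli M = 7 · 17 · 4 · 3 = 1428.
Merge one congruence at a time:
  Start: x ≡ 4 (mod 7).
  Combine with x ≡ 15 (mod 17); new modulus lcm = 119.
    Write x = 4 + 7·t and substitute into x ≡ 15 (mod 17): 7·t ≡ 15 − 4 = 11 (mod 17).
    The inverse of 7 mod 17 is 5 (since 7·5 = 35 = 2·17 + 1), so t ≡ 5·11 = 55 ≡ 4 (mod 17).
    Then x = 4 + 7·4 = 32, valid modulo lcm(7, 17) = 119: x ≡ 32 (mod 119).
  Combine with x ≡ 0 (mod 4); new modulus lcm = 476.
    Write x = 32 + 119·t and substitute into x ≡ 0 (mod 4): 119·t ≡ 0 − 32 = -32 (mod 4).
    Reduce coefficients mod 4: 3·t ≡ 0 (mod 4).
    The inverse of 3 mod 4 is 3 (since 3·3 = 9 = 2·4 + 1), so t ≡ 3·0 = 0 ≡ 0 (mod 4).
    Then x = 32 + 119·0 = 32, valid modulo lcm(119, 4) = 476: x ≡ 32 (mod 476).
  Combine with x ≡ 0 (mod 3); new modulus lcm = 1428.
    Write x = 32 + 476·t and substitute into x ≡ 0 (mod 3): 476·t ≡ 0 − 32 = -32 (mod 3).
    Reduce coefficients mod 3: 2·t ≡ 1 (mod 3).
    The inverse of 2 mod 3 is 2 (since 2·2 = 4 = 1·3 + 1), so t ≡ 2·1 = 2 ≡ 2 (mod 3).
    Then x = 32 + 476·2 = 984, valid modulo lcm(476, 3) = 1428: x ≡ 984 (mod 1428).
Verify against each original: 984 mod 7 = 4, 984 mod 17 = 15, 984 mod 4 = 0, 984 mod 3 = 0.

x ≡ 984 (mod 1428).


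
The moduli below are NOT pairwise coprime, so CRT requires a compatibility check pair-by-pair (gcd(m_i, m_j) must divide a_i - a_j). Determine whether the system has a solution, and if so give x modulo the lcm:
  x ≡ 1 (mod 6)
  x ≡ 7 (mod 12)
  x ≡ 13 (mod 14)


Moduli 6, 12, 14 are not pairwise coprime, so CRT works modulo lcm(m_i) when all pairwise compatibility conditions hold.
Pairwise compatibility: gcd(m_i, m_j) must divide a_i - a_j for every pair.
Merge one congruence at a time:
  Start: x ≡ 1 (mod 6).
  Combine with x ≡ 7 (mod 12): gcd(6, 12) = 6; 7 - 1 = 6, which IS divisible by 6, so compatible.
    Write x = 1 + 6·t and substitute into x ≡ 7 (mod 12): 6·t ≡ 7 − 1 = 6 (mod 12).
    Divide the congruence (and modulus) by g = 6: 1·t ≡ 1 (mod 2).
    So t ≡ 1 (mod 2).
    Then x = 1 + 6·1 = 7, valid modulo lcm(6, 12) = 12: x ≡ 7 (mod 12).
  Combine with x ≡ 13 (mod 14): gcd(12, 14) = 2; 13 - 7 = 6, which IS divisible by 2, so compatible.
    Write x = 7 + 12·t and substitute into x ≡ 13 (mod 14): 12·t ≡ 13 − 7 = 6 (mod 14).
    Divide the congruence (and modulus) by g = 2: 6·t ≡ 3 (mod 7).
    The inverse of 6 mod 7 is 6 (since 6·6 = 36 = 5·7 + 1), so t ≡ 6·3 = 18 ≡ 4 (mod 7).
    Then x = 7 + 12·4 = 55, valid modulo lcm(12, 14) = 84: x ≡ 55 (mod 84).
Verify: 55 mod 6 = 1, 55 mod 12 = 7, 55 mod 14 = 13.

x ≡ 55 (mod 84).


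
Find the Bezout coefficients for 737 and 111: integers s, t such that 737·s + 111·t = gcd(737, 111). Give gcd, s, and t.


Euclidean algorithm on (737, 111) — divide until remainder is 0:
  737 = 6 · 111 + 71
  111 = 1 · 71 + 40
  71 = 1 · 40 + 31
  40 = 1 · 31 + 9
  31 = 3 · 9 + 4
  9 = 2 · 4 + 1
  4 = 4 · 1 + 0
gcd(737, 111) = 1.
Track Bezout coefficients alongside the remainders: start with r₀ = 737 = a·1 + b·0 (s = 1, t = 0) and r₁ = 111 = a·0 + b·1 (s = 0, t = 1); each new remainder r_{k+1} = r_{k-1} − q_k·r_k inherits s_{k+1} = s_{k-1} − q_k·s_k, t_{k+1} = t_{k-1} − q_k·t_k, so r_k = a·s_k + b·t_k at every step:
  q = 6: r = 71, s = 1 − 6·0 = 1, t = 0 − 6·1 = -6  (check: 737·1 + 111·(-6) = 71)
  q = 1: r = 40, s = 0 − 1·1 = -1, t = 1 − 1·(-6) = 7  (check: 737·(-1) + 111·7 = 40)
  q = 1: r = 31, s = 1 − 1·(-1) = 2, t = -6 − 1·7 = -13  (check: 737·2 + 111·(-13) = 31)
  q = 1: r = 9, s = -1 − 1·2 = -3, t = 7 − 1·(-13) = 20  (check: 737·(-3) + 111·20 = 9)
  q = 3: r = 4, s = 2 − 3·(-3) = 11, t = -13 − 3·20 = -73  (check: 737·11 + 111·(-73) = 4)
  q = 2: r = 1, s = -3 − 2·11 = -25, t = 20 − 2·(-73) = 166  (check: 737·(-25) + 111·166 = 1)
The row with r = 1 (the gcd) gives the Bezout coefficients s = -25, t = 166.
Result: 737 · (-25) + 111 · (166) = 1.

gcd(737, 111) = 1; s = -25, t = 166 (check: 737·(-25) + 111·166 = 1).


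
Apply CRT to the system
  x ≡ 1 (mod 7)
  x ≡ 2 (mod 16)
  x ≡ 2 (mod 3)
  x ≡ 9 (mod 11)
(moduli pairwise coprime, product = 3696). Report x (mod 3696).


Product of moduli M = 7 · 16 · 3 · 11 = 3696.
Merge one congruence at a time:
  Start: x ≡ 1 (mod 7).
  Combine with x ≡ 2 (mod 16); new modulus lcm = 112.
    Write x = 1 + 7·t and substitute into x ≡ 2 (mod 16): 7·t ≡ 2 − 1 = 1 (mod 16).
    The inverse of 7 mod 16 is 7 (since 7·7 = 49 = 3·16 + 1), so t ≡ 7·1 = 7 ≡ 7 (mod 16).
    Then x = 1 + 7·7 = 50, valid modulo lcm(7, 16) = 112: x ≡ 50 (mod 112).
  Combine with x ≡ 2 (mod 3); new modulus lcm = 336.
    Write x = 50 + 112·t and substitute into x ≡ 2 (mod 3): 112·t ≡ 2 − 50 = -48 (mod 3).
    Reduce coefficients mod 3: 1·t ≡ 0 (mod 3).
    So t ≡ 0 (mod 3).
    Then x = 50 + 112·0 = 50, valid modulo lcm(112, 3) = 336: x ≡ 50 (mod 336).
  Combine with x ≡ 9 (mod 11); new modulus lcm = 3696.
    Write x = 50 + 336·t and substitute into x ≡ 9 (mod 11): 336·t ≡ 9 − 50 = -41 (mod 11).
    Reduce coefficients mod 11: 6·t ≡ 3 (mod 11).
    The inverse of 6 mod 11 is 2 (since 6·2 = 12 = 1·11 + 1), so t ≡ 2·3 = 6 ≡ 6 (mod 11).
    Then x = 50 + 336·6 = 2066, valid modulo lcm(336, 11) = 3696: x ≡ 2066 (mod 3696).
Verify against each original: 2066 mod 7 = 1, 2066 mod 16 = 2, 2066 mod 3 = 2, 2066 mod 11 = 9.

x ≡ 2066 (mod 3696).


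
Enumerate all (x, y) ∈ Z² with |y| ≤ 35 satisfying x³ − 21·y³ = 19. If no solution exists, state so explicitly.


The equation is x³ - 21y³ = 19. For fixed y, x³ = 21·y³ + 19, so a solution requires the RHS to be a perfect cube.
Strategy: iterate y from -35 to 35, compute RHS = 21·y³ + 19, and check whether it is a (positive or negative) perfect cube.
Check small values of y:
  y = 0: RHS = 19 is not a perfect cube.
  y = 1: RHS = 40 is not a perfect cube.
  y = -1: RHS = -2 is not a perfect cube.
  y = 2: RHS = 187 is not a perfect cube.
  y = -2: RHS = -149 is not a perfect cube.
  y = 3: RHS = 586 is not a perfect cube.
  y = -3: RHS = -548 is not a perfect cube.
Continuing the search up to |y| = 35 finds no solutions either.
No (x, y) in the scanned range satisfies the equation.

No integer solutions with |y| ≤ 35.


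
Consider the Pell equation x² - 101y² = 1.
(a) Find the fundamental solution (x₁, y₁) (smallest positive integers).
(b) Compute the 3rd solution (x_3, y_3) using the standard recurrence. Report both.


Step 1: Find the fundamental solution (x₁, y₁) of x² - 101y² = 1.
  Expand √101 as a continued fraction. a₀ = ⌊√101⌋ = 10; iterate m_{k+1} = d_k·a_k − m_k, d_{k+1} = (101 − m_{k+1}²)/d_k, a_{k+1} = ⌊(a₀ + m_{k+1})/d_{k+1}⌋ (starting m₀ = 0, d₀ = 1), with convergents p_k = a_k·p_{k-1} + p_{k-2}, q_k = a_k·q_{k-1} + q_{k-2} (p₋₁ = 1, q₋₁ = 0):
  k = 0: a₀ = 10; p₀/q₀ = 10/1; p₀² − 101·q₀² = 100 − 101 = -1.
  k = 1: m = 10, d = 1, a = ⌊(10 + 10)/1⌋ = 20; p/q = (20·10 + 1)/(20·1 + 0) = 201/20; p² − 101·q² = 40401 − 40400 = 1.
  The first convergent with p² − 101·q² = 1 gives the fundamental solution (x₁, y₁) = (201, 20).
Step 2: Apply the recurrence (x_{n+1}, y_{n+1}) = (x₁x_n + 101y₁y_n, x₁y_n + y₁x_n) repeatedly.
  From (x_1, y_1) = (201, 20): x_2 = 201·201 + 101·20·20 = 80801; y_2 = 201·20 + 20·201 = 8040.
  From (x_2, y_2) = (80801, 8040): x_3 = 201·80801 + 101·20·8040 = 32481801; y_3 = 201·8040 + 20·80801 = 3232060.
Step 3: Verify x_3² - 101·y_3² = 1055067396203601 - 1055067396203600 = 1 (should be 1). ✓

(x_1, y_1) = (201, 20); (x_3, y_3) = (32481801, 3232060).


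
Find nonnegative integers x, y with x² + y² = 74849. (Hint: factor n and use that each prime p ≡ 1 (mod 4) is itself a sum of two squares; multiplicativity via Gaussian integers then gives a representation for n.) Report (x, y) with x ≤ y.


Step 1: Factor n = 74849 = 29^2 · 89.
Step 2: Check the mod-4 condition on each prime factor: 29 ≡ 1 (mod 4), exponent 2; 89 ≡ 1 (mod 4), exponent 1.
All primes ≡ 3 (mod 4) appear to even exponent (or don't appear), so by the two-squares theorem n IS expressible as a sum of two squares.
Step 3: Build a representation. Here n = 29 · 29 · 89 is a product of primes ≡ 1 (mod 4). Each prime p ≡ 1 (mod 4) is itself a sum of two squares; find a² by testing p − a² for a perfect square:
  29: 29 − 1² = 28, 29 − 2² = 25 = 5² ⇒ 29 = 2² + 5².
  89: 89 − 1² = 88, 89 − 2² = 85, 89 − 3² = 80, 89 − 4² = 73, 89 − 5² = 64 = 8² ⇒ 89 = 5² + 8².
  Combine using the Brahmagupta–Fibonacci identity (a² + b²)(c² + d²) = (ac − bd)² + (ad + bc)² = (ac + bd)² + (ad − bc)²:
  29 · 29 = 841: from (2² + 5²)(2² + 5²), take (2·2 − 5·5, 2·5 + 5·2) = (4 − 25, 10 + 10) = (-21, 20); dropping signs (only squares matter) gives (21, 20); check 21² + 20² = 441 + 400 = 841 ✓.
  841 · 89 = 74849: from (21² + 20²)(5² + 8²), take (21·5 − 20·8, 21·8 + 20·5) = (105 − 160, 168 + 100) = (-55, 268); dropping signs (only squares matter) gives (55, 268); check 55² + 268² = 3025 + 71824 = 74849 ✓.
Step 4: Order so x ≤ y and verify: 55² + 268² = 3025 + 71824 = 74849 = n. ✓

n = 74849 = 55² + 268² (one valid representation with x ≤ y).
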